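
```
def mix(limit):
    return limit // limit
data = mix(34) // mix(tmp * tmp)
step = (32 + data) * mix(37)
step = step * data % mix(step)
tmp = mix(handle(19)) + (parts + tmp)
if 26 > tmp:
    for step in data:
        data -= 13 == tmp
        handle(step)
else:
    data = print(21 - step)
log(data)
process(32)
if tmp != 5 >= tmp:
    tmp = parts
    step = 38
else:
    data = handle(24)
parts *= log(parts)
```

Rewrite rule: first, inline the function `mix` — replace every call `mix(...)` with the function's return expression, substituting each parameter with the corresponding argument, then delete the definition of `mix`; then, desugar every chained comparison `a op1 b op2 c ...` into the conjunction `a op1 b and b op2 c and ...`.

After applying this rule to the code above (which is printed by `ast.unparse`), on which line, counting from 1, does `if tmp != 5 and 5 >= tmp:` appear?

13

Transformed code:
data = 34 // 34 // (tmp * tmp // (tmp * tmp))
step = (32 + data) * (37 // 37)
step = step * data % (step // step)
tmp = handle(19) // handle(19) + (parts + tmp)
if 26 > tmp:
    for step in data:
        data -= 13 == tmp
        handle(step)
else:
    data = print(21 - step)
log(data)
process(32)
if tmp != 5 and 5 >= tmp:
    tmp = parts
    step = 38
else:
    data = handle(24)
parts *= log(parts)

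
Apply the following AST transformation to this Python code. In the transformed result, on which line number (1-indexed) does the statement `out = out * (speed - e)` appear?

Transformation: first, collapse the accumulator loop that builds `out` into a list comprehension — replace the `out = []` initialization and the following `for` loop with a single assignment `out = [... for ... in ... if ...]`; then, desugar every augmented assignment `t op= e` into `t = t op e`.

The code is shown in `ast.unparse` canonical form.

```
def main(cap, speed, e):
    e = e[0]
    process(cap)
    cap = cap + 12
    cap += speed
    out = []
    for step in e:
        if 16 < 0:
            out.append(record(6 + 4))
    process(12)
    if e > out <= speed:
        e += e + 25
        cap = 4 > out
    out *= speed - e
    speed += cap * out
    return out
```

11

Transformed code:
def main(cap, speed, e):
    e = e[0]
    process(cap)
    cap = cap + 12
    cap = cap + speed
    out = [record(6 + 4) for step in e if 16 < 0]
    process(12)
    if e > out <= speed:
        e = e + (e + 25)
        cap = 4 > out
    out = out * (speed - e)
    speed = speed + cap * out
    return out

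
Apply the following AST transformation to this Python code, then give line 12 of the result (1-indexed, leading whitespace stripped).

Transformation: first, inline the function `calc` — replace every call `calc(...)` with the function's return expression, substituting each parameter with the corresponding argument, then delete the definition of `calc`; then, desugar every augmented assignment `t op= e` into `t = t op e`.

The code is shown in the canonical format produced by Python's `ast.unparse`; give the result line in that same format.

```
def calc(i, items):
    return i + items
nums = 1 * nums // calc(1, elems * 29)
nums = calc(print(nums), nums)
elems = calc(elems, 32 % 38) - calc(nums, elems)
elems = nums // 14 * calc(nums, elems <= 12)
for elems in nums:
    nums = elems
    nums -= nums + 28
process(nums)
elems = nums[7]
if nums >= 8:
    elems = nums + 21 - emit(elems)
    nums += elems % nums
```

Transformed code:
nums = 1 * nums // (1 + elems * 29)
nums = print(nums) + nums
elems = elems + 32 % 38 - (nums + elems)
elems = nums // 14 * (nums + (elems <= 12))
for elems in nums:
    nums = elems
    nums = nums - (nums + 28)
process(nums)
elems = nums[7]
if nums >= 8:
    elems = nums + 21 - emit(elems)
    nums = nums + elems % nums

nums = nums + elems % nums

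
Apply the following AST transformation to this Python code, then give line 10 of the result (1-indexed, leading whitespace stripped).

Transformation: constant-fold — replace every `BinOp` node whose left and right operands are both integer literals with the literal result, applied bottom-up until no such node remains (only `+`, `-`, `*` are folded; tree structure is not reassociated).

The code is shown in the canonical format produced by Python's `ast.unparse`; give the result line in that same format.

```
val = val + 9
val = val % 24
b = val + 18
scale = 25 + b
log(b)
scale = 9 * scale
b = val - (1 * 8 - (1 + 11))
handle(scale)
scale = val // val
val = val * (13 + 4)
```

val = val * 17

Transformed code:
val = val + 9
val = val % 24
b = val + 18
scale = 25 + b
log(b)
scale = 9 * scale
b = val - -4
handle(scale)
scale = val // val
val = val * 17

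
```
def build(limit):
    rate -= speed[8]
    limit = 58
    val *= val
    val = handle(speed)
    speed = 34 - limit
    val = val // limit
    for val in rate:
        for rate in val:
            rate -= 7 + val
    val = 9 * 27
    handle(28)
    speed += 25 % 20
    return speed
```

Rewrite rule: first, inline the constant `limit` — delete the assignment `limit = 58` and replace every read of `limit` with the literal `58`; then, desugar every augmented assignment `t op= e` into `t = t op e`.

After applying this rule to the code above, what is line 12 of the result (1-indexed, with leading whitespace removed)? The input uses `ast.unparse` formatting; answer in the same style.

speed = speed + 25 % 20

Transformed code:
def build(limit):
    rate = rate - speed[8]
    val = val * val
    val = handle(speed)
    speed = 34 - 58
    val = val // 58
    for val in rate:
        for rate in val:
            rate = rate - (7 + val)
    val = 9 * 27
    handle(28)
    speed = speed + 25 % 20
    return speed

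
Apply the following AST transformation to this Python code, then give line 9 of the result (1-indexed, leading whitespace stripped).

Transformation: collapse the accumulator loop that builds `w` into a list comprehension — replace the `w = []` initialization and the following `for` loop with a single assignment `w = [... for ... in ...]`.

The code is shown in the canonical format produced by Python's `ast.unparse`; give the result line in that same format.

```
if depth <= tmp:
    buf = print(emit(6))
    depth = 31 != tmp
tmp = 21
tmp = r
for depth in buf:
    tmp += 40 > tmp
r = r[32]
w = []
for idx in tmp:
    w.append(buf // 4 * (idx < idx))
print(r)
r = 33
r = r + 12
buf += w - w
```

w = [buf // 4 * (idx < idx) for idx in tmp]

Transformed code:
if depth <= tmp:
    buf = print(emit(6))
    depth = 31 != tmp
tmp = 21
tmp = r
for depth in buf:
    tmp += 40 > tmp
r = r[32]
w = [buf // 4 * (idx < idx) for idx in tmp]
print(r)
r = 33
r = r + 12
buf += w - w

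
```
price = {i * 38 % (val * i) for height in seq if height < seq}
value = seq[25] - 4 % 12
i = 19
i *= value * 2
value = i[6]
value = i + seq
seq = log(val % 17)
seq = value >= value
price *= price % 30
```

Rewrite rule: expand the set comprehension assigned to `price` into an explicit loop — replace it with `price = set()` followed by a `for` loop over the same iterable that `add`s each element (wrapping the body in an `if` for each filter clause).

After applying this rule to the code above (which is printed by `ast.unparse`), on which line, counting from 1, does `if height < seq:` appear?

Transformed code:
price = set()
for height in seq:
    if height < seq:
        price.add(i * 38 % (val * i))
value = seq[25] - 4 % 12
i = 19
i *= value * 2
value = i[6]
value = i + seq
seq = log(val % 17)
seq = value >= value
price *= price % 30

3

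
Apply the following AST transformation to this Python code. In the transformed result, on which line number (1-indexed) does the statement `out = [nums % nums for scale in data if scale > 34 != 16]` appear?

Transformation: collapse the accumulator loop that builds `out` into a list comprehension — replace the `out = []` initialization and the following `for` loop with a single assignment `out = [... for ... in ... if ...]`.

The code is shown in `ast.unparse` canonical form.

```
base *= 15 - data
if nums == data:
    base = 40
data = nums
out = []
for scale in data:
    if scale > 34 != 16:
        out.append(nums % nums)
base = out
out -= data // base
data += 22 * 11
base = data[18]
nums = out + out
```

5

Transformed code:
base *= 15 - data
if nums == data:
    base = 40
data = nums
out = [nums % nums for scale in data if scale > 34 != 16]
base = out
out -= data // base
data += 22 * 11
base = data[18]
nums = out + out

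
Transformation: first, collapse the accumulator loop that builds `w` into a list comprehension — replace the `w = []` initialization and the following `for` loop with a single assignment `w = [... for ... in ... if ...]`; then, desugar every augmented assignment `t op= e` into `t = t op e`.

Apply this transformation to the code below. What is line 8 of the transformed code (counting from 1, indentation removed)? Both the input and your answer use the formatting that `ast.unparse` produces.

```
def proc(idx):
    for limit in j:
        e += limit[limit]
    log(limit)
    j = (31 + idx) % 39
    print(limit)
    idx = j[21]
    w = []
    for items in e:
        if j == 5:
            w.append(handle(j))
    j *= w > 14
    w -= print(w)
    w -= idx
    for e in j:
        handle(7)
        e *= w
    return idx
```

w = [handle(j) for items in e if j == 5]

Transformed code:
def proc(idx):
    for limit in j:
        e = e + limit[limit]
    log(limit)
    j = (31 + idx) % 39
    print(limit)
    idx = j[21]
    w = [handle(j) for items in e if j == 5]
    j = j * (w > 14)
    w = w - print(w)
    w = w - idx
    for e in j:
        handle(7)
        e = e * w
    return idx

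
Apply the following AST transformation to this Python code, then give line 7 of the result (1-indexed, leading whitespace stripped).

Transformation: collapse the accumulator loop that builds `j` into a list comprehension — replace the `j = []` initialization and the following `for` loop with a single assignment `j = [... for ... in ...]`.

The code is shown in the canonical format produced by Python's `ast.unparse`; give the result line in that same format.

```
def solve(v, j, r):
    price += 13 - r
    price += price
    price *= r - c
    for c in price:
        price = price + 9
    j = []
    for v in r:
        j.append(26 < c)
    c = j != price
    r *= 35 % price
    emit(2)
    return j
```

Transformed code:
def solve(v, j, r):
    price += 13 - r
    price += price
    price *= r - c
    for c in price:
        price = price + 9
    j = [26 < c for v in r]
    c = j != price
    r *= 35 % price
    emit(2)
    return j

j = [26 < c for v in r]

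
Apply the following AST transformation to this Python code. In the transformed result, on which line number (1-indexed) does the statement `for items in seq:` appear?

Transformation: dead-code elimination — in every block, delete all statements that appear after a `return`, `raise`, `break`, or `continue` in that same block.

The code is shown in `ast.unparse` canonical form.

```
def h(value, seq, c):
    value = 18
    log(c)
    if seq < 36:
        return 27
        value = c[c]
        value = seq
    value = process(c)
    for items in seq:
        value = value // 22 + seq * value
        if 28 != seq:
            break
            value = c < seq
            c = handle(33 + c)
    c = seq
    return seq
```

7

Transformed code:
def h(value, seq, c):
    value = 18
    log(c)
    if seq < 36:
        return 27
    value = process(c)
    for items in seq:
        value = value // 22 + seq * value
        if 28 != seq:
            break
    c = seq
    return seq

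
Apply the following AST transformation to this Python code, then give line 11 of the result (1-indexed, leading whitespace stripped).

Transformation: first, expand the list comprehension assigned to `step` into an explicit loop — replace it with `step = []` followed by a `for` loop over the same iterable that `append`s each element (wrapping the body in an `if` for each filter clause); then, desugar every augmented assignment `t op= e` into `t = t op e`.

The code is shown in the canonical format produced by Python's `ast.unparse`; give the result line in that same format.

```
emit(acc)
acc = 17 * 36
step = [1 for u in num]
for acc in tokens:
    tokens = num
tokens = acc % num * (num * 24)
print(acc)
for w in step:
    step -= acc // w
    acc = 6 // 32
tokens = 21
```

Transformed code:
emit(acc)
acc = 17 * 36
step = []
for u in num:
    step.append(1)
for acc in tokens:
    tokens = num
tokens = acc % num * (num * 24)
print(acc)
for w in step:
    step = step - acc // w
    acc = 6 // 32
tokens = 21

step = step - acc // w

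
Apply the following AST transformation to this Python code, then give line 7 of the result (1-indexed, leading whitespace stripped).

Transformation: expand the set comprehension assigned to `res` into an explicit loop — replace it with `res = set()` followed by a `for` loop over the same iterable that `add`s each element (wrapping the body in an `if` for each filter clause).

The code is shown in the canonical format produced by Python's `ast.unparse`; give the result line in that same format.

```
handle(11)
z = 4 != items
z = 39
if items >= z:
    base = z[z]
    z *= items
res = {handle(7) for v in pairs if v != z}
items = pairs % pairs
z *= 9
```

res = set()

Transformed code:
handle(11)
z = 4 != items
z = 39
if items >= z:
    base = z[z]
    z *= items
res = set()
for v in pairs:
    if v != z:
        res.add(handle(7))
items = pairs % pairs
z *= 9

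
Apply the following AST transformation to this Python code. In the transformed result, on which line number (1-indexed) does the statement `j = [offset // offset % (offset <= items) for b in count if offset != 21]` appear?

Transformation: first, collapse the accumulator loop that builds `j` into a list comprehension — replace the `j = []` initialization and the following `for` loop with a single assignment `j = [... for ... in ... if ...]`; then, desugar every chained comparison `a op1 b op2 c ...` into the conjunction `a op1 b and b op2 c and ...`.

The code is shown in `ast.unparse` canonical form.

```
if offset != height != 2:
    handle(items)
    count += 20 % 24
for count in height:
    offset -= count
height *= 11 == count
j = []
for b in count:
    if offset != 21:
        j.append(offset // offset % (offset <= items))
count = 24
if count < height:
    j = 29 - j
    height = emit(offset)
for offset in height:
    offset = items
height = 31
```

7

Transformed code:
if offset != height and height != 2:
    handle(items)
    count += 20 % 24
for count in height:
    offset -= count
height *= 11 == count
j = [offset // offset % (offset <= items) for b in count if offset != 21]
count = 24
if count < height:
    j = 29 - j
    height = emit(offset)
for offset in height:
    offset = items
height = 31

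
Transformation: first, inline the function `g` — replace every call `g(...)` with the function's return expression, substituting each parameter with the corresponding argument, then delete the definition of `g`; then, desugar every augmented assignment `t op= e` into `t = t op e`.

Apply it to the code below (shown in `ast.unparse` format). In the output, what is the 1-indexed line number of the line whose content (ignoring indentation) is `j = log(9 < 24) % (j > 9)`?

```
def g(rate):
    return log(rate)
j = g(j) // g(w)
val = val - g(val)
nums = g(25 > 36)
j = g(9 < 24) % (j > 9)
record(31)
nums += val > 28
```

4

Transformed code:
j = log(j) // log(w)
val = val - log(val)
nums = log(25 > 36)
j = log(9 < 24) % (j > 9)
record(31)
nums = nums + (val > 28)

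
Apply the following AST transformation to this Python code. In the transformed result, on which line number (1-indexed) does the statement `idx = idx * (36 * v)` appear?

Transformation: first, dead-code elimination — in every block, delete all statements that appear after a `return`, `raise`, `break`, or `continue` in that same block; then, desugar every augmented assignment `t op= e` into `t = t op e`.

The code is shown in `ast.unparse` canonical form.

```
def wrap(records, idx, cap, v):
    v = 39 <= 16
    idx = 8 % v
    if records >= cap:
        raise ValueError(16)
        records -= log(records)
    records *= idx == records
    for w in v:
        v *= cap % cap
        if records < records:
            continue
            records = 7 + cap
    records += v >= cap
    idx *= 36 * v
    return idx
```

12

Transformed code:
def wrap(records, idx, cap, v):
    v = 39 <= 16
    idx = 8 % v
    if records >= cap:
        raise ValueError(16)
    records = records * (idx == records)
    for w in v:
        v = v * (cap % cap)
        if records < records:
            continue
    records = records + (v >= cap)
    idx = idx * (36 * v)
    return idx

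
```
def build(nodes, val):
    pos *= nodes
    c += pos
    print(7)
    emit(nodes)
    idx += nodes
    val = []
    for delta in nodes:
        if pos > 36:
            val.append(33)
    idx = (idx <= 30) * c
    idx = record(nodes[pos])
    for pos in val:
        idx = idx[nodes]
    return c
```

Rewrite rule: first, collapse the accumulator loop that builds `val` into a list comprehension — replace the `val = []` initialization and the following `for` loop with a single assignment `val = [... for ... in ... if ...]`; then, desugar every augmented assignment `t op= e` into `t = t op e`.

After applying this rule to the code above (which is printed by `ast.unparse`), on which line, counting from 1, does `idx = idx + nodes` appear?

6

Transformed code:
def build(nodes, val):
    pos = pos * nodes
    c = c + pos
    print(7)
    emit(nodes)
    idx = idx + nodes
    val = [33 for delta in nodes if pos > 36]
    idx = (idx <= 30) * c
    idx = record(nodes[pos])
    for pos in val:
        idx = idx[nodes]
    return c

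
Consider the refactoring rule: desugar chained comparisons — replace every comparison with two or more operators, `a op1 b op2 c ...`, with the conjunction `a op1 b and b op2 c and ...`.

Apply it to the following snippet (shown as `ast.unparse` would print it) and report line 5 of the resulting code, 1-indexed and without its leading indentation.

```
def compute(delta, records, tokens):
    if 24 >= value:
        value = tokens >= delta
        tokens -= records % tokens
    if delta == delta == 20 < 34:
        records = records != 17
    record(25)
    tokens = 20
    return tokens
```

Transformed code:
def compute(delta, records, tokens):
    if 24 >= value:
        value = tokens >= delta
        tokens -= records % tokens
    if delta == delta and delta == 20 and (20 < 34):
        records = records != 17
    record(25)
    tokens = 20
    return tokens

if delta == delta and delta == 20 and (20 < 34):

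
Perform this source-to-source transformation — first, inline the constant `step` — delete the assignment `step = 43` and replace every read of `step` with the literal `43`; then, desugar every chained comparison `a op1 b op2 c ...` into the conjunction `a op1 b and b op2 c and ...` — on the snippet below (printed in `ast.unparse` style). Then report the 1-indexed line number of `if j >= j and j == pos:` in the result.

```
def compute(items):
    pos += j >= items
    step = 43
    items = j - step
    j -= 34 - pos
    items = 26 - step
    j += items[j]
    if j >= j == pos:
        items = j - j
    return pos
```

7

Transformed code:
def compute(items):
    pos += j >= items
    items = j - 43
    j -= 34 - pos
    items = 26 - 43
    j += items[j]
    if j >= j and j == pos:
        items = j - j
    return pos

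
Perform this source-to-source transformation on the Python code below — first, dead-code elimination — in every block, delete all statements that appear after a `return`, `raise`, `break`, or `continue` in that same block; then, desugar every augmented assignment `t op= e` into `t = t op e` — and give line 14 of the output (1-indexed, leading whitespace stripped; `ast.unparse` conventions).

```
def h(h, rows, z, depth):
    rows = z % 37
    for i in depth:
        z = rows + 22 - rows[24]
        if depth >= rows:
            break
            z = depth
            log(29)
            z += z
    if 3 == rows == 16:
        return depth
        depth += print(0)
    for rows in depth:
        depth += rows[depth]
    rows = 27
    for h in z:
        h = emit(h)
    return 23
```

Transformed code:
def h(h, rows, z, depth):
    rows = z % 37
    for i in depth:
        z = rows + 22 - rows[24]
        if depth >= rows:
            break
    if 3 == rows == 16:
        return depth
    for rows in depth:
        depth = depth + rows[depth]
    rows = 27
    for h in z:
        h = emit(h)
    return 23

return 23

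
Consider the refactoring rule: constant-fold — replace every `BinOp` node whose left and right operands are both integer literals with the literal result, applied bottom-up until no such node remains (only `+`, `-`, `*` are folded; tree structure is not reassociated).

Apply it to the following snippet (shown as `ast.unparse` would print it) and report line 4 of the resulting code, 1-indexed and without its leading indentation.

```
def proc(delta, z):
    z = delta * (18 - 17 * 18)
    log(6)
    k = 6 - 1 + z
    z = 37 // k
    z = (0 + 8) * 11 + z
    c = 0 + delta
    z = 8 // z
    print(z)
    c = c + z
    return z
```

k = 5 + z

Transformed code:
def proc(delta, z):
    z = delta * -288
    log(6)
    k = 5 + z
    z = 37 // k
    z = 88 + z
    c = 0 + delta
    z = 8 // z
    print(z)
    c = c + z
    return z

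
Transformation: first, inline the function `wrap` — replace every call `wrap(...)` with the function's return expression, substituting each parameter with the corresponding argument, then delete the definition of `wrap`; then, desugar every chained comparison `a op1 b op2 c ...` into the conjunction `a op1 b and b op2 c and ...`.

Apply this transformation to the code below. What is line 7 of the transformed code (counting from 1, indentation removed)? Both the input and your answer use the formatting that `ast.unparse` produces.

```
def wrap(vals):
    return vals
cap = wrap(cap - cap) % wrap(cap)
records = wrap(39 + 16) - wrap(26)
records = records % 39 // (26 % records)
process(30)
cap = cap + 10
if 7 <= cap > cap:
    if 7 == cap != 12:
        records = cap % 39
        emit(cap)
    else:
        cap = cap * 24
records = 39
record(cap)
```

if 7 == cap and cap != 12:

Transformed code:
cap = (cap - cap) % cap
records = 39 + 16 - 26
records = records % 39 // (26 % records)
process(30)
cap = cap + 10
if 7 <= cap and cap > cap:
    if 7 == cap and cap != 12:
        records = cap % 39
        emit(cap)
    else:
        cap = cap * 24
records = 39
record(cap)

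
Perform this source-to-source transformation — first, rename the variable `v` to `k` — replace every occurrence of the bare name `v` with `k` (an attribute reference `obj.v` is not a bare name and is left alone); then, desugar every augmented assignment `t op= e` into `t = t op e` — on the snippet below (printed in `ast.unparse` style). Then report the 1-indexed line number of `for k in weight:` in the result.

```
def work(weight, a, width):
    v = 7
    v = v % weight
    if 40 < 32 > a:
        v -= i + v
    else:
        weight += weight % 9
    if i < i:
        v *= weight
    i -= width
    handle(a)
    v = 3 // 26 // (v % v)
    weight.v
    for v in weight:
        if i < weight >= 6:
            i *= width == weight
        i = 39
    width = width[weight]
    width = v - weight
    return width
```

Transformed code:
def work(weight, a, width):
    k = 7
    k = k % weight
    if 40 < 32 > a:
        k = k - (i + k)
    else:
        weight = weight + weight % 9
    if i < i:
        k = k * weight
    i = i - width
    handle(a)
    k = 3 // 26 // (k % k)
    weight.v
    for k in weight:
        if i < weight >= 6:
            i = i * (width == weight)
        i = 39
    width = width[weight]
    width = k - weight
    return width

14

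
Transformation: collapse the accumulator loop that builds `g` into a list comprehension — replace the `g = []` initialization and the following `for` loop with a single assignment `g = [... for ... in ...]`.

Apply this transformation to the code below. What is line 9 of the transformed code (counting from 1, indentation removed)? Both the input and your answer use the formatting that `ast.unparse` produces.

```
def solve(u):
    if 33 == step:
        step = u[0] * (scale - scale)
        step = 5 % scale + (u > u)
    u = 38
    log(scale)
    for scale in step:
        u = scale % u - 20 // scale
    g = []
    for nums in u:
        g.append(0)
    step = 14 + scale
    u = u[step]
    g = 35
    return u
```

g = [0 for nums in u]

Transformed code:
def solve(u):
    if 33 == step:
        step = u[0] * (scale - scale)
        step = 5 % scale + (u > u)
    u = 38
    log(scale)
    for scale in step:
        u = scale % u - 20 // scale
    g = [0 for nums in u]
    step = 14 + scale
    u = u[step]
    g = 35
    return u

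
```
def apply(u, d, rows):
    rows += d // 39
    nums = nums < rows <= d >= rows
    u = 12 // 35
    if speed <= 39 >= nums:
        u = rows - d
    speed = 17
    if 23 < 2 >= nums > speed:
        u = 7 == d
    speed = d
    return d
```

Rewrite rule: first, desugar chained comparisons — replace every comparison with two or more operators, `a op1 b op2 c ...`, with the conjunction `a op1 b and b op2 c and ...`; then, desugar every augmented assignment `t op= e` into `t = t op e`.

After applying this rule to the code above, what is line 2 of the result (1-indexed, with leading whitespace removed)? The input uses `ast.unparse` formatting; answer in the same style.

rows = rows + d // 39

Transformed code:
def apply(u, d, rows):
    rows = rows + d // 39
    nums = nums < rows and rows <= d and (d >= rows)
    u = 12 // 35
    if speed <= 39 and 39 >= nums:
        u = rows - d
    speed = 17
    if 23 < 2 and 2 >= nums and (nums > speed):
        u = 7 == d
    speed = d
    return d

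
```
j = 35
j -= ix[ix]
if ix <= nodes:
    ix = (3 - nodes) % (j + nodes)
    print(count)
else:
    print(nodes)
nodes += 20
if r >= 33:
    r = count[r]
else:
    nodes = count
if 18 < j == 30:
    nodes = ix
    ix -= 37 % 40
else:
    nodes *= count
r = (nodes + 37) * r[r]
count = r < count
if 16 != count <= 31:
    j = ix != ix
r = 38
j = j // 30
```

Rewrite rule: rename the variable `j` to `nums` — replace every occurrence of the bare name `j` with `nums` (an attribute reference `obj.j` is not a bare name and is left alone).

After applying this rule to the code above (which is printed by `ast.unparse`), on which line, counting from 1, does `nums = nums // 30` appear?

23

Transformed code:
nums = 35
nums -= ix[ix]
if ix <= nodes:
    ix = (3 - nodes) % (nums + nodes)
    print(count)
else:
    print(nodes)
nodes += 20
if r >= 33:
    r = count[r]
else:
    nodes = count
if 18 < nums == 30:
    nodes = ix
    ix -= 37 % 40
else:
    nodes *= count
r = (nodes + 37) * r[r]
count = r < count
if 16 != count <= 31:
    nums = ix != ix
r = 38
nums = nums // 30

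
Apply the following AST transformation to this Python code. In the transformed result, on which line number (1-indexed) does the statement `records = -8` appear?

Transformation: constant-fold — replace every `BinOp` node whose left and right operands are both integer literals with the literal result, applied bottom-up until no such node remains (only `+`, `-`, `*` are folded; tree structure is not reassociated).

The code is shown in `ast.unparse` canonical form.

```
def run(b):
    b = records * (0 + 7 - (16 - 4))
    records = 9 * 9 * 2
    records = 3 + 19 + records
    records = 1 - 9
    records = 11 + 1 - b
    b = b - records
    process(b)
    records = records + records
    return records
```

Transformed code:
def run(b):
    b = records * -5
    records = 162
    records = 22 + records
    records = -8
    records = 12 - b
    b = b - records
    process(b)
    records = records + records
    return records

5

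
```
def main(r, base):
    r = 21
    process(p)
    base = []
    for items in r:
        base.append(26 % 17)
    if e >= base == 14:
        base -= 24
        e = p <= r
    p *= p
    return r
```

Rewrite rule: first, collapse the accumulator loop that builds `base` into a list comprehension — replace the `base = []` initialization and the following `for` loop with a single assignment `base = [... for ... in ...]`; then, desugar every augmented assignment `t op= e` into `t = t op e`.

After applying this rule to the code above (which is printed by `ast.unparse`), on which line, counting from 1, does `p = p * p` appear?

Transformed code:
def main(r, base):
    r = 21
    process(p)
    base = [26 % 17 for items in r]
    if e >= base == 14:
        base = base - 24
        e = p <= r
    p = p * p
    return r

8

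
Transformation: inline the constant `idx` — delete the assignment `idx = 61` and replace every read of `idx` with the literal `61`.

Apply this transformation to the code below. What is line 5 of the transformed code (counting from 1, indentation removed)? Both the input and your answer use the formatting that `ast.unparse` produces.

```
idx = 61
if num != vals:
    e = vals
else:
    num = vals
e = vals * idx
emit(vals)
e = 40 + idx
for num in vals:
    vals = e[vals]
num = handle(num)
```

e = vals * 61

Transformed code:
if num != vals:
    e = vals
else:
    num = vals
e = vals * 61
emit(vals)
e = 40 + 61
for num in vals:
    vals = e[vals]
num = handle(num)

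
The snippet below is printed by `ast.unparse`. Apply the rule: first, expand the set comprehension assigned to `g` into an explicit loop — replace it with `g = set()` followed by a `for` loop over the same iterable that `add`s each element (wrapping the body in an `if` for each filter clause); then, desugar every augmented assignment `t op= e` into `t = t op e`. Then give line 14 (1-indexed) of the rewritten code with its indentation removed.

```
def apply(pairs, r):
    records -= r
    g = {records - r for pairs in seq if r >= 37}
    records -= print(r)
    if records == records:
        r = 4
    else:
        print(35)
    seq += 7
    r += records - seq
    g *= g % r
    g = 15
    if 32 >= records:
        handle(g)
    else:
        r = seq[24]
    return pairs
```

Transformed code:
def apply(pairs, r):
    records = records - r
    g = set()
    for pairs in seq:
        if r >= 37:
            g.add(records - r)
    records = records - print(r)
    if records == records:
        r = 4
    else:
        print(35)
    seq = seq + 7
    r = r + (records - seq)
    g = g * (g % r)
    g = 15
    if 32 >= records:
        handle(g)
    else:
        r = seq[24]
    return pairs

g = g * (g % r)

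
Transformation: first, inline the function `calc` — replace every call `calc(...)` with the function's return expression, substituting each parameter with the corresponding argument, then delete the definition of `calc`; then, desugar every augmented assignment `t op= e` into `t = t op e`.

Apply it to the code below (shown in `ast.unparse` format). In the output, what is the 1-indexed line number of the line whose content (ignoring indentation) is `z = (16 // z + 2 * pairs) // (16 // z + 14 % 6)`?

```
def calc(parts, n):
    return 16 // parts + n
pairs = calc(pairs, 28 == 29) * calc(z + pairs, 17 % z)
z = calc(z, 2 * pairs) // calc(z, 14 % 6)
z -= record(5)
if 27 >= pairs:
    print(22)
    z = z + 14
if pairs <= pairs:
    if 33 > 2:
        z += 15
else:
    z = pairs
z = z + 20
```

2

Transformed code:
pairs = (16 // pairs + (28 == 29)) * (16 // (z + pairs) + 17 % z)
z = (16 // z + 2 * pairs) // (16 // z + 14 % 6)
z = z - record(5)
if 27 >= pairs:
    print(22)
    z = z + 14
if pairs <= pairs:
    if 33 > 2:
        z = z + 15
else:
    z = pairs
z = z + 20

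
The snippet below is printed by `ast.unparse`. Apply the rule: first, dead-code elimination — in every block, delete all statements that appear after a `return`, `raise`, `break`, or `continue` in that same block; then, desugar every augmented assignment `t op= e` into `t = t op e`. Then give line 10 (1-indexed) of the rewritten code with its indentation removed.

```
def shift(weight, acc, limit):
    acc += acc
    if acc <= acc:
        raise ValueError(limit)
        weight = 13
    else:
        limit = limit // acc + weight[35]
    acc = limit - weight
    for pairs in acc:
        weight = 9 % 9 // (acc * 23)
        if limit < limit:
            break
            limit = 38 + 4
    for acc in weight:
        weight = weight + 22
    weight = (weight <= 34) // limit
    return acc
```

if limit < limit:

Transformed code:
def shift(weight, acc, limit):
    acc = acc + acc
    if acc <= acc:
        raise ValueError(limit)
    else:
        limit = limit // acc + weight[35]
    acc = limit - weight
    for pairs in acc:
        weight = 9 % 9 // (acc * 23)
        if limit < limit:
            break
    for acc in weight:
        weight = weight + 22
    weight = (weight <= 34) // limit
    return acc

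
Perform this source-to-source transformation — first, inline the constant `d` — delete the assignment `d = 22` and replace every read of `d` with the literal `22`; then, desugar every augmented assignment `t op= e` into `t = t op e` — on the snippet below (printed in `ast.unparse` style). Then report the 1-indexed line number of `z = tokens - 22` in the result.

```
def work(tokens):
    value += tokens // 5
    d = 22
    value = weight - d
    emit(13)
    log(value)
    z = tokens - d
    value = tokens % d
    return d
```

Transformed code:
def work(tokens):
    value = value + tokens // 5
    value = weight - 22
    emit(13)
    log(value)
    z = tokens - 22
    value = tokens % 22
    return 22

6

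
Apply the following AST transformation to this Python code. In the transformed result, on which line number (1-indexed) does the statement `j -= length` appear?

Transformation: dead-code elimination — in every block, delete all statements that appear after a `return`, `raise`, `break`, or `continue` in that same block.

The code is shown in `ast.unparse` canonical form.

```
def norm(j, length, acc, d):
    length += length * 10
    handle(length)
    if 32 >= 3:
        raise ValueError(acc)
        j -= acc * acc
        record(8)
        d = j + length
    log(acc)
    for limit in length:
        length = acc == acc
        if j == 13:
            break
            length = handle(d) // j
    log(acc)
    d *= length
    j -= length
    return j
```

Transformed code:
def norm(j, length, acc, d):
    length += length * 10
    handle(length)
    if 32 >= 3:
        raise ValueError(acc)
    log(acc)
    for limit in length:
        length = acc == acc
        if j == 13:
            break
    log(acc)
    d *= length
    j -= length
    return j

13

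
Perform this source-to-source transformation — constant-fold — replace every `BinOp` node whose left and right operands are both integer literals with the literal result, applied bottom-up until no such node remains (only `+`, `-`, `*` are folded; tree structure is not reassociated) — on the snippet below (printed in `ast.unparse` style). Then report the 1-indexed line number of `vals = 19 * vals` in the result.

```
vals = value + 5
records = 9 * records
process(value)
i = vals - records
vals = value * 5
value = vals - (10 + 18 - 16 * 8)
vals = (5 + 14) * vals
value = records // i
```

7

Transformed code:
vals = value + 5
records = 9 * records
process(value)
i = vals - records
vals = value * 5
value = vals - -100
vals = 19 * vals
value = records // i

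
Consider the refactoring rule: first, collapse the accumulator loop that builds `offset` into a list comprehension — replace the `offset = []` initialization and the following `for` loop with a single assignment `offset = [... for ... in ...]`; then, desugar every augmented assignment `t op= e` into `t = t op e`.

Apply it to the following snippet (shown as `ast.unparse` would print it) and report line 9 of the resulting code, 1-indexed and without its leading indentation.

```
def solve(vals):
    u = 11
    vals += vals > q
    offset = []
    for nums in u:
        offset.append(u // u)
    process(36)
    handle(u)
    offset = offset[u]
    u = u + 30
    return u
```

return u

Transformed code:
def solve(vals):
    u = 11
    vals = vals + (vals > q)
    offset = [u // u for nums in u]
    process(36)
    handle(u)
    offset = offset[u]
    u = u + 30
    return u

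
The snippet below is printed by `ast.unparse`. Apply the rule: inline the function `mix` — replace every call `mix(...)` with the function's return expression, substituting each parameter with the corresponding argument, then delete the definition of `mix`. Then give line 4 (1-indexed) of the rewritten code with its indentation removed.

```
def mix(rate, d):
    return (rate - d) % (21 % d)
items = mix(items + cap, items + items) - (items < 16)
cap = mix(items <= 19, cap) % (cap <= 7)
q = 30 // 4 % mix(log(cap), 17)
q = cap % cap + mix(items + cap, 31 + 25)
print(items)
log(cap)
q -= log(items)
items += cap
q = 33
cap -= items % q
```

Transformed code:
items = (items + cap - (items + items)) % (21 % (items + items)) - (items < 16)
cap = ((items <= 19) - cap) % (21 % cap) % (cap <= 7)
q = 30 // 4 % ((log(cap) - 17) % (21 % 17))
q = cap % cap + (items + cap - (31 + 25)) % (21 % (31 + 25))
print(items)
log(cap)
q -= log(items)
items += cap
q = 33
cap -= items % q

q = cap % cap + (items + cap - (31 + 25)) % (21 % (31 + 25))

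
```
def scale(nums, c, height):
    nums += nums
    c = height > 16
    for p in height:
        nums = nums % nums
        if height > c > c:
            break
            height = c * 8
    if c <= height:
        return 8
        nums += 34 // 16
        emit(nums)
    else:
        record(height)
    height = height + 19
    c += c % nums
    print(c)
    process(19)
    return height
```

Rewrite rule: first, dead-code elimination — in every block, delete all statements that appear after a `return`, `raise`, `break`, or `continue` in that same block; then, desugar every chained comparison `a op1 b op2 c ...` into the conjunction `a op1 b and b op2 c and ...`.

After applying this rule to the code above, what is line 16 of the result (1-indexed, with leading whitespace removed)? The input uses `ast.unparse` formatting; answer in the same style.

return height

Transformed code:
def scale(nums, c, height):
    nums += nums
    c = height > 16
    for p in height:
        nums = nums % nums
        if height > c and c > c:
            break
    if c <= height:
        return 8
    else:
        record(height)
    height = height + 19
    c += c % nums
    print(c)
    process(19)
    return height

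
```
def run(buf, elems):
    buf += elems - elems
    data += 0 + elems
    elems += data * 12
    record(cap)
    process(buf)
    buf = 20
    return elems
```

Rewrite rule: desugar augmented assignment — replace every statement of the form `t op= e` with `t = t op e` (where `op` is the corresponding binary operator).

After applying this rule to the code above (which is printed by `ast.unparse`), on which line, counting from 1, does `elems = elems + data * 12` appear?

4

Transformed code:
def run(buf, elems):
    buf = buf + (elems - elems)
    data = data + (0 + elems)
    elems = elems + data * 12
    record(cap)
    process(buf)
    buf = 20
    return elems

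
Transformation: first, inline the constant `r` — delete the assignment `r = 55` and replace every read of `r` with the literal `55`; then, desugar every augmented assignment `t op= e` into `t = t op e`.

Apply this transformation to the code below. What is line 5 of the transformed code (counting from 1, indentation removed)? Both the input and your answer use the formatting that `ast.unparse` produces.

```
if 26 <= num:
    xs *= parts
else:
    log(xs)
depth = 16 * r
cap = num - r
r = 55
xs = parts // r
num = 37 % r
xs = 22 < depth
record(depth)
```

depth = 16 * 55

Transformed code:
if 26 <= num:
    xs = xs * parts
else:
    log(xs)
depth = 16 * 55
cap = num - 55
xs = parts // 55
num = 37 % 55
xs = 22 < depth
record(depth)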